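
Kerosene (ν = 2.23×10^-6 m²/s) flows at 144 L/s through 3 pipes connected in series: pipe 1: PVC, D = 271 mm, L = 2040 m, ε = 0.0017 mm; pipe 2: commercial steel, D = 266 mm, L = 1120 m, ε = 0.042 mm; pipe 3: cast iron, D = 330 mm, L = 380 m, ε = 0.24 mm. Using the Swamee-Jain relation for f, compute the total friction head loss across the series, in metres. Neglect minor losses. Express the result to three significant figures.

Pipe 1: V = 2.497 m/s, Re = 3.03×10^5, ε/D = 6.27×10^-6, f = 0.01442, h_1 = f(L/D)V²/2g = 34.48 m
Pipe 2: V = 2.591 m/s, Re = 3.09×10^5, ε/D = 1.58×10^-4, f = 0.01590, h_2 = f(L/D)V²/2g = 22.92 m
Pipe 3: V = 1.684 m/s, Re = 2.49×10^5, ε/D = 7.27×10^-4, f = 0.01974, h_3 = f(L/D)V²/2g = 3.284 m
Series → Q common, losses add: H = Σh = 60.68 m

H ≈ 60.7 m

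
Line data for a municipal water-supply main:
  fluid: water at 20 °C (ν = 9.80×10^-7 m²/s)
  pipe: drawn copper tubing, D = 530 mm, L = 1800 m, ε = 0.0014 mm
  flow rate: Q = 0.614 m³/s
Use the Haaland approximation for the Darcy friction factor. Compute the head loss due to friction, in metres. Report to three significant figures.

V = 4Q/(πD²) = 4·0.614/(π·0.530²) = 2.783 m/s
Re = VD/ν = 2.783·0.530/9.80×10^-7 = 1.51×10^6 → turbulent
ε/D = 0.0014/530 = 2.64×10^-6
Haaland: f = 0.01089
h_f = f(L/D)V²/(2g) = 0.01089·(1800/0.530)·2.783²/(2·9.81) = 14.60 m

h_f ≈ 14.6 m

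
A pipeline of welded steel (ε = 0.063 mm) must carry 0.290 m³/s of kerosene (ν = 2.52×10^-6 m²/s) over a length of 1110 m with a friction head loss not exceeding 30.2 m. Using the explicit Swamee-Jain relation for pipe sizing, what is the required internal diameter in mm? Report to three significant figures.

Swamee-Jain (Type III): D = 0.66·[ε^1.25·(LQ²/(gh_f))^4.75 + ν·Q^9.4·(L/(gh_f))^5.2]^0.04
LQ²/(gh_f) = 0.3151; L/(gh_f) = 3.747
Term 1 = ε^1.25·(…)^4.75 = 2.33×10^-8; Term 2 = ν·Q^9.4·(…)^5.2 = 2.14×10^-8
D = 0.66·(2.33×10^-8 + 2.14×10^-8)^0.04 = 0.3354 m = 335 mm
Check: V = 3.28 m/s, Re = 4.37×10^5, f = 0.01559, h_f = 28.3 m ≈ 30.2 m ✓

D ≈ 335 mm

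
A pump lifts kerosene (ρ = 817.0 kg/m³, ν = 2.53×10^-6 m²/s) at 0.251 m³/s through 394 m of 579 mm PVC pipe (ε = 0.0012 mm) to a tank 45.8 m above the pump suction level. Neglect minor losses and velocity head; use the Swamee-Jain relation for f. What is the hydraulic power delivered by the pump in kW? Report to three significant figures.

V = 4Q/(πD²) = 0.9533 m/s; Re = 2.18×10^5; ε/D = 2.07×10^-6; f = 0.01529
h_f = f(L/D)V²/2g = 0.4820 m
Total head H = z + h_f = 45.8 + 0.4820 = 46.28 m
P_hyd = ρgQH = 817.0·9.81·0.251·46.28 = 93.11 kW

P_hyd ≈ 93.1 kW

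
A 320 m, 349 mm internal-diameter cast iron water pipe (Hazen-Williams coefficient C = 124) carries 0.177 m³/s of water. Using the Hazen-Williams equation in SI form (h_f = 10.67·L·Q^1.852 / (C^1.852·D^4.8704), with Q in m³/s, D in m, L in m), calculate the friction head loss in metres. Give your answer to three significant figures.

h_f = 10.67·320·0.177^1.852 / (124^1.852·0.349^4.8704) = 3.091 m

h_f ≈ 3.09 m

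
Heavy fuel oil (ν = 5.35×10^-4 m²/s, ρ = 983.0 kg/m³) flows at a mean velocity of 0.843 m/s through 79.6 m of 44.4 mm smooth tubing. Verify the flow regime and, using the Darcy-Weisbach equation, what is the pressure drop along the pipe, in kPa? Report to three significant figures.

Δp ≈ 573 kPa

Re = VD/ν = 0.843·0.04440/5.35×10^-4 = 70.0 → laminar (Re < 2300)
f = 64/Re = 0.9148
h_f = f(L/D)V²/(2g) = 0.9148·(79.6/0.04440)·0.843²/(2·9.81) = 59.40 m
Δp = ρg·h_f = 983.0·9.81·59.40 = 572.8 kPa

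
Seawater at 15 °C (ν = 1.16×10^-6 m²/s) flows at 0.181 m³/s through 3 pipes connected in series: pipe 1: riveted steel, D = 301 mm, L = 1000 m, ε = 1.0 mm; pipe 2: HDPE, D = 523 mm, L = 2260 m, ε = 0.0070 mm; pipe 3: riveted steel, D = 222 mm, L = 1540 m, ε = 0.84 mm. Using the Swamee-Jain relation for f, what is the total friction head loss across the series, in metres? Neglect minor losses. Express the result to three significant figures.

H ≈ 250 m

Pipe 1: V = 2.544 m/s, Re = 6.60×10^5, ε/D = 0.00332, f = 0.02721, h_1 = f(L/D)V²/2g = 29.81 m
Pipe 2: V = 0.8425 m/s, Re = 3.80×10^5, ε/D = 1.34×10^-5, f = 0.01394, h_2 = f(L/D)V²/2g = 2.179 m
Pipe 3: V = 4.676 m/s, Re = 8.95×10^5, ε/D = 0.00378, f = 0.02816, h_3 = f(L/D)V²/2g = 217.7 m
Series → Q common, losses add: H = Σh = 249.7 m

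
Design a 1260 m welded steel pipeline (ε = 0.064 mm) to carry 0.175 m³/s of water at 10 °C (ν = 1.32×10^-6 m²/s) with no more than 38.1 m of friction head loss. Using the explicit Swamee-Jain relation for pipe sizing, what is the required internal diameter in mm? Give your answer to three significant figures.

Swamee-Jain (Type III): D = 0.66·[ε^1.25·(LQ²/(gh_f))^4.75 + ν·Q^9.4·(L/(gh_f))^5.2]^0.04
LQ²/(gh_f) = 0.1032; L/(gh_f) = 3.371
Term 1 = ε^1.25·(…)^4.75 = 1.18×10^-10; Term 2 = ν·Q^9.4·(…)^5.2 = 5.62×10^-11
D = 0.66·(1.18×10^-10 + 5.62×10^-11)^0.04 = 0.2687 m = 269 mm
Check: V = 3.09 m/s, Re = 6.28×10^5, f = 0.01559, h_f = 35.5 m ≈ 38.1 m ✓

D ≈ 269 mm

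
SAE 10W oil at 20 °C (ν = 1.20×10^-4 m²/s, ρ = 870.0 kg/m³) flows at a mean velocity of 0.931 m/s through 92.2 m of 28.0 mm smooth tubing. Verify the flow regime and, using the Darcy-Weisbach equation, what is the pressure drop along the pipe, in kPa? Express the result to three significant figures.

Δp ≈ 366 kPa

Re = VD/ν = 0.931·0.02800/1.20×10^-4 = 217 → laminar (Re < 2300)
f = 64/Re = 0.2946
h_f = f(L/D)V²/(2g) = 0.2946·(92.2/0.02800)·0.931²/(2·9.81) = 42.86 m
Δp = ρg·h_f = 870.0·9.81·42.86 = 365.8 kPa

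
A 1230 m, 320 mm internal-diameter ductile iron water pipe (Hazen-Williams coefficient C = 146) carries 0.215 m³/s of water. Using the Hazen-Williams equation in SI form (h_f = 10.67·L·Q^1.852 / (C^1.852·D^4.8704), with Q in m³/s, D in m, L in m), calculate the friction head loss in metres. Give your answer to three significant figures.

h_f = 10.67·1230·0.215^1.852 / (146^1.852·0.320^4.8704) = 19.21 m

h_f ≈ 19.2 m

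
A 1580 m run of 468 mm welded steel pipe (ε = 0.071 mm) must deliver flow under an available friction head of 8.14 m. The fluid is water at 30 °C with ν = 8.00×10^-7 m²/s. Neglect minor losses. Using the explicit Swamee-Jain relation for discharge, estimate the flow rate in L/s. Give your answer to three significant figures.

Q ≈ 316 L/s

Swamee-Jain (Type II): Q = -0.965·√(gD⁵h_f/L)·ln[ε/(3.7D) + √(3.17ν²L/(gD³h_f))]
√(gD⁵h_f/L) = √(9.81·0.468⁵·8.14/1580) = 0.03368
ε/(3.7D) = 4.10×10^-5; √(3.17ν²L/(gD³h_f)) = 1.98×10^-5
Q = -0.965·0.03368·ln(6.079×10^-5) = 0.3156 m³/s
Check: V = 1.83 m/s, Re = 1.07×10^6, f = 0.01414, h_f = 8.19 m ≈ 8.14 m ✓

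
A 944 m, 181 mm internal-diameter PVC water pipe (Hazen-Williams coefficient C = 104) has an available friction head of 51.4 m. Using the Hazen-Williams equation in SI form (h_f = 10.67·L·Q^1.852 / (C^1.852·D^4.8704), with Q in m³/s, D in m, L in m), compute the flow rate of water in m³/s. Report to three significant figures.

Rearranging: Q = [h_f·C^1.852·D^4.8704 / (10.67·L)]^(1/1.852)
Q = [51.4·104^1.852·0.181^4.8704 / (10.67·944)]^0.540 = 0.06717 m³/s

Q ≈ 0.0672 m³/s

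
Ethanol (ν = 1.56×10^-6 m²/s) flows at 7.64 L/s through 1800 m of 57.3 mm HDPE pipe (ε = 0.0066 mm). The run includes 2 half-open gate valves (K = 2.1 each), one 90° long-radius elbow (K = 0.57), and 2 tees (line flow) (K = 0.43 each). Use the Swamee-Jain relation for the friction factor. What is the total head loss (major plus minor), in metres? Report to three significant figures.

V = 4Q/(πD²) = 2.963 m/s; V²/2g = 0.4474 m
Re = 1.09×10^5, ε/D = 1.15×10^-4 → f = 0.01826 (Swamee-Jain)
Major: h_f = f(L/D)·V²/2g = 0.01826·31414·0.4474 = 256.6 m
Minor: ΣK = 5.63; h_m = ΣK·V²/2g = 2.519 m
Total H_L = 256.6 + 2.519 = 259.1 m

H_L ≈ 259 m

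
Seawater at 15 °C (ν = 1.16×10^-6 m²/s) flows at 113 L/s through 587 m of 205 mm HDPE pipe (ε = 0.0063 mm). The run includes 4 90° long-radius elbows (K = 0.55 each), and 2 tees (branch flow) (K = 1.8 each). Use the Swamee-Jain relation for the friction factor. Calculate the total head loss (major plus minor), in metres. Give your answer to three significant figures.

H_L ≈ 26.0 m

V = 4Q/(πD²) = 3.424 m/s; V²/2g = 0.5974 m
Re = 6.05×10^5, ε/D = 3.07×10^-5 → f = 0.01319 (Swamee-Jain)
Major: h_f = f(L/D)·V²/2g = 0.01319·2863·0.5974 = 22.55 m
Minor: ΣK = 5.80; h_m = ΣK·V²/2g = 3.465 m
Total H_L = 22.55 + 3.465 = 26.02 m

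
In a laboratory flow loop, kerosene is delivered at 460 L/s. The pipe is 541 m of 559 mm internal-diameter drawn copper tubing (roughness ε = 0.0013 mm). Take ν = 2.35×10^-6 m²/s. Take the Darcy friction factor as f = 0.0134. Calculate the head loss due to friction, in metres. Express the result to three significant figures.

V = 4Q/(πD²) = 4·0.460/(π·0.559²) = 1.874 m/s
h_f = f(L/D)V²/(2g) = 0.01340·(541/0.559)·1.874²/(2·9.81) = 2.322 m

h_f ≈ 2.32 m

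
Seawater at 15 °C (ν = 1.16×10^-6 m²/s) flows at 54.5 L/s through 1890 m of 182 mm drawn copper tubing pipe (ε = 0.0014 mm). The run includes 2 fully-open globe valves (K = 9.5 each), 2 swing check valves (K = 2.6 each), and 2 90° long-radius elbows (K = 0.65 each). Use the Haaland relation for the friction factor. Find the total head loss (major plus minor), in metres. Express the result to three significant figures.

H_L ≈ 38.6 m

V = 4Q/(πD²) = 2.095 m/s; V²/2g = 0.2237 m
Re = 3.29×10^5, ε/D = 7.69×10^-6 → f = 0.01417 (Haaland)
Major: h_f = f(L/D)·V²/2g = 0.01417·10385·0.2237 = 32.90 m
Minor: ΣK = 25.5; h_m = ΣK·V²/2g = 5.704 m
Total H_L = 32.90 + 5.704 = 38.61 m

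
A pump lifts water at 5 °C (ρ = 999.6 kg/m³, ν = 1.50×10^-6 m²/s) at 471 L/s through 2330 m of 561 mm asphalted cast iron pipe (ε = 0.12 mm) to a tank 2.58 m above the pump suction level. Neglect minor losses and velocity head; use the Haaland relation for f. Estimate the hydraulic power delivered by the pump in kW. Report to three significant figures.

P_hyd ≈ 65.3 kW

V = 4Q/(πD²) = 1.905 m/s; Re = 7.13×10^5; ε/D = 2.14×10^-4; f = 0.01503
h_f = f(L/D)V²/2g = 11.56 m
Total head H = z + h_f = 2.58 + 11.56 = 14.14 m
P_hyd = ρgQH = 999.6·9.81·0.471·14.14 = 65.29 kW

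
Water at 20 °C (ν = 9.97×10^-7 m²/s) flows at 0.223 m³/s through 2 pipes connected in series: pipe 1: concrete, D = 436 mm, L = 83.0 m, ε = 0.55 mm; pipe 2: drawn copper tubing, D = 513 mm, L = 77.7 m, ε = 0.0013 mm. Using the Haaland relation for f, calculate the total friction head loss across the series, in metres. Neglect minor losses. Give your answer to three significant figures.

H ≈ 0.574 m

Pipe 1: V = 1.494 m/s, Re = 6.53×10^5, ε/D = 0.00126, f = 0.02118, h_1 = f(L/D)V²/2g = 0.4584 m
Pipe 2: V = 1.079 m/s, Re = 5.55×10^5, ε/D = 2.53×10^-6, f = 0.01285, h_2 = f(L/D)V²/2g = 0.1155 m
Series → Q common, losses add: H = Σh = 0.5739 m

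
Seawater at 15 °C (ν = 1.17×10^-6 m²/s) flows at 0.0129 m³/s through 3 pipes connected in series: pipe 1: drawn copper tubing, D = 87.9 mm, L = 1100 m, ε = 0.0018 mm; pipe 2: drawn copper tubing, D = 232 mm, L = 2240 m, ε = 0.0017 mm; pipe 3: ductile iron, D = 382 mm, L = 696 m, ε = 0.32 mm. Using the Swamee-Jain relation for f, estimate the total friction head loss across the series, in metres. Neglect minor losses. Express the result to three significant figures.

Pipe 1: V = 2.126 m/s, Re = 1.60×10^5, ε/D = 2.05×10^-5, f = 0.01640, h_1 = f(L/D)V²/2g = 47.27 m
Pipe 2: V = 0.3052 m/s, Re = 6.05×10^4, ε/D = 7.33×10^-6, f = 0.01993, h_2 = f(L/D)V²/2g = 0.9133 m
Pipe 3: V = 0.1126 m/s, Re = 3.67×10^4, ε/D = 8.38×10^-4, f = 0.02485, h_3 = f(L/D)V²/2g = 0.02924 m
Series → Q common, losses add: H = Σh = 48.21 m

H ≈ 48.2 m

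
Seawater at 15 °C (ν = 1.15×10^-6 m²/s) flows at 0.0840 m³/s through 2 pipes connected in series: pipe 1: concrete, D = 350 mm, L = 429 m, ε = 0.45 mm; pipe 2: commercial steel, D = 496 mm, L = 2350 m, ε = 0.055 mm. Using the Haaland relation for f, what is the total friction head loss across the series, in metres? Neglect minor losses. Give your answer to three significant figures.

Pipe 1: V = 0.8731 m/s, Re = 2.66×10^5, ε/D = 0.00129, f = 0.02174, h_1 = f(L/D)V²/2g = 1.035 m
Pipe 2: V = 0.4347 m/s, Re = 1.88×10^5, ε/D = 1.11×10^-4, f = 0.01643, h_2 = f(L/D)V²/2g = 0.7499 m
Series → Q common, losses add: H = Σh = 1.785 m

H ≈ 1.79 m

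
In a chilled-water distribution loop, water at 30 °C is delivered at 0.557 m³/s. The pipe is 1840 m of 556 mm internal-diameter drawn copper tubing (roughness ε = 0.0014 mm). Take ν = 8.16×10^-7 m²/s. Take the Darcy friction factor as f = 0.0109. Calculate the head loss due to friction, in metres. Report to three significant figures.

h_f ≈ 9.68 m

V = 4Q/(πD²) = 4·0.557/(π·0.556²) = 2.294 m/s
h_f = f(L/D)V²/(2g) = 0.01090·(1840/0.556)·2.294²/(2·9.81) = 9.676 m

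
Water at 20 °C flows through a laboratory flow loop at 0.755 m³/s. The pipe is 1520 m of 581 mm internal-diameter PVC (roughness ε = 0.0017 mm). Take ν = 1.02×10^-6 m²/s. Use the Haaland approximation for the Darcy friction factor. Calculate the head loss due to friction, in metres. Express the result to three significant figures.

V = 4Q/(πD²) = 4·0.755/(π·0.581²) = 2.848 m/s
Re = VD/ν = 2.848·0.581/1.02×10^-6 = 1.62×10^6 → turbulent
ε/D = 0.0017/581 = 2.93×10^-6
Haaland: f = 0.01077
h_f = f(L/D)V²/(2g) = 0.01077·(1520/0.581)·2.848²/(2·9.81) = 11.64 m

h_f ≈ 11.6 m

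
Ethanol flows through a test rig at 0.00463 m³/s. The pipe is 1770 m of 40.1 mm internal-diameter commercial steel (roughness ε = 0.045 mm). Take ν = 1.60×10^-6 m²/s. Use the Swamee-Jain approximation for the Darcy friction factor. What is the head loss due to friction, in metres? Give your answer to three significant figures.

h_f ≈ 693 m

V = 4Q/(πD²) = 4·0.00463/(π·0.0401²) = 3.666 m/s
Re = VD/ν = 3.666·0.0401/1.60×10^-6 = 9.19×10^4 → turbulent
ε/D = 0.045/40.1 = 0.00112
Swamee-Jain: f = 0.02293
h_f = f(L/D)V²/(2g) = 0.02293·(1770/0.0401)·3.666²/(2·9.81) = 693.4 m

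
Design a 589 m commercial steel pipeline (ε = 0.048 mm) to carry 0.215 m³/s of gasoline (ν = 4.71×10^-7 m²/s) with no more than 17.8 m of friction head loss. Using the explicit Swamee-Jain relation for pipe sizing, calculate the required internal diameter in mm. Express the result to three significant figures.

Swamee-Jain (Type III): D = 0.66·[ε^1.25·(LQ²/(gh_f))^4.75 + ν·Q^9.4·(L/(gh_f))^5.2]^0.04
LQ²/(gh_f) = 0.1559; L/(gh_f) = 3.373
Term 1 = ε^1.25·(…)^4.75 = 5.86×10^-10; Term 2 = ν·Q^9.4·(…)^5.2 = 1.39×10^-10
D = 0.66·(5.86×10^-10 + 1.39×10^-10)^0.04 = 0.2844 m = 284 mm
Check: V = 3.38 m/s, Re = 2.04×10^6, f = 0.01391, h_f = 16.8 m ≈ 17.8 m ✓

D ≈ 284 mm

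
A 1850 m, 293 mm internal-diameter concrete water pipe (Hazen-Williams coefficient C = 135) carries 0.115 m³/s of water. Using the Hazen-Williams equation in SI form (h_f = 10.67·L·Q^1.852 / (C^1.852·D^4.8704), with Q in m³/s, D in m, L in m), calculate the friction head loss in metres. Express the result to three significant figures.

h_f ≈ 16.1 m

h_f = 10.67·1850·0.115^1.852 / (135^1.852·0.293^4.8704) = 16.10 m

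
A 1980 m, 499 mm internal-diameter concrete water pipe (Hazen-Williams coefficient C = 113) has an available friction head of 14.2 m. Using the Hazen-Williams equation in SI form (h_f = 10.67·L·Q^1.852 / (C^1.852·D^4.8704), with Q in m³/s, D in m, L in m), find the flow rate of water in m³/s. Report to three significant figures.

Rearranging: Q = [h_f·C^1.852·D^4.8704 / (10.67·L)]^(1/1.852)
Q = [14.2·113^1.852·0.499^4.8704 / (10.67·1980)]^0.540 = 0.3516 m³/s

Q ≈ 0.352 m³/s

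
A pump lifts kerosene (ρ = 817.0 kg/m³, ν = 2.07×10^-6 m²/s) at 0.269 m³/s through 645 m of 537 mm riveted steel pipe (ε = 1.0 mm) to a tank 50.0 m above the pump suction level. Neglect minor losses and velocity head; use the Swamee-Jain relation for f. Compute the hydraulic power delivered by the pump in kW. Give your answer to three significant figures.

V = 4Q/(πD²) = 1.188 m/s; Re = 3.08×10^5; ε/D = 0.00186; f = 0.02375
h_f = f(L/D)V²/2g = 2.051 m
Total head H = z + h_f = 50.0 + 2.051 = 52.05 m
P_hyd = ρgQH = 817.0·9.81·0.269·52.05 = 112.2 kW

P_hyd ≈ 112 kW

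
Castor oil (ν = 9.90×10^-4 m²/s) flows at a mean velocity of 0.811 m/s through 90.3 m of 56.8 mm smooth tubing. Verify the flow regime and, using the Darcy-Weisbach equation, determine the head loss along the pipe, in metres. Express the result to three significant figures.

Re = VD/ν = 0.811·0.05680/9.90×10^-4 = 46.5 → laminar (Re < 2300)
f = 64/Re = 1.375
h_f = f(L/D)V²/(2g) = 1.375·(90.3/0.05680)·0.811²/(2·9.81) = 73.30 m

h_f ≈ 73.3 m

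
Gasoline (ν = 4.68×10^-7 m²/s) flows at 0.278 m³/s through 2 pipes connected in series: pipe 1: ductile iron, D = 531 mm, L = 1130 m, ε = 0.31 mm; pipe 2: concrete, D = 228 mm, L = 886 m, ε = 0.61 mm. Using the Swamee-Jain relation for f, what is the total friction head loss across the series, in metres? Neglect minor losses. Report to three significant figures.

Pipe 1: V = 1.255 m/s, Re = 1.42×10^6, ε/D = 5.84×10^-4, f = 0.01770, h_1 = f(L/D)V²/2g = 3.025 m
Pipe 2: V = 6.809 m/s, Re = 3.32×10^6, ε/D = 0.00268, f = 0.02542, h_2 = f(L/D)V²/2g = 233.4 m
Series → Q common, losses add: H = Σh = 236.4 m

H ≈ 236 m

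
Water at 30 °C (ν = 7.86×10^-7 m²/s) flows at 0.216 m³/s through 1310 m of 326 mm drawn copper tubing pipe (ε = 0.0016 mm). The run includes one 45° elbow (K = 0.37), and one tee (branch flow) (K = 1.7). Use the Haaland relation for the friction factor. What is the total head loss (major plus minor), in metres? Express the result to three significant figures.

H_L ≈ 16.5 m

V = 4Q/(πD²) = 2.588 m/s; V²/2g = 0.3413 m
Re = 1.07×10^6, ε/D = 4.91×10^-6 → f = 0.01154 (Haaland)
Major: h_f = f(L/D)·V²/2g = 0.01154·4018·0.3413 = 15.82 m
Minor: ΣK = 2.07; h_m = ΣK·V²/2g = 0.7065 m
Total H_L = 15.82 + 0.7065 = 16.53 m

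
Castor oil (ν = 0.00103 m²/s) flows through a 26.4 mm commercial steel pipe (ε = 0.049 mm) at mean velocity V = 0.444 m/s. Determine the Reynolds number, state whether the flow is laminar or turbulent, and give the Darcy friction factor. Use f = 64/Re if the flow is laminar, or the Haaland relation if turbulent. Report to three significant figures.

Re = VD/ν = 0.4440·0.0264/0.00103 = 11.4
Re < 2300 → laminar → f = 64/Re = 5.624

Re ≈ 11.4; laminar; f = 64/Re ≈ 5.62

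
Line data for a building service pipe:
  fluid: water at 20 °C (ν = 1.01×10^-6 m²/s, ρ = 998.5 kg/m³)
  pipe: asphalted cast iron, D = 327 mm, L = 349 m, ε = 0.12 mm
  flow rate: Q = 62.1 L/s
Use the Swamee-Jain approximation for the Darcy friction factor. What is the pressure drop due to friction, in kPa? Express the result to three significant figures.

Δp ≈ 5.21 kPa

V = 4Q/(πD²) = 4·0.0621/(π·0.327²) = 0.7394 m/s
Re = VD/ν = 0.7394·0.327/1.01×10^-6 = 2.39×10^5 → turbulent
ε/D = 0.12/327 = 3.67×10^-4
Swamee-Jain: f = 0.01787
h_f = f(L/D)V²/(2g) = 0.01787·(349/0.327)·0.7394²/(2·9.81) = 0.5316 m
Δp = ρg·h_f = 998.5·9.81·0.5316 = 5.207 kPa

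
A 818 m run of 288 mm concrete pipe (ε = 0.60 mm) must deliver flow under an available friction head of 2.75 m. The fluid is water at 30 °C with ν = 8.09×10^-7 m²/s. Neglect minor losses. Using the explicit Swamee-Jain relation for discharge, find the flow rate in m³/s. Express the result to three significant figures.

Swamee-Jain (Type II): Q = -0.965·√(gD⁵h_f/L)·ln[ε/(3.7D) + √(3.17ν²L/(gD³h_f))]
√(gD⁵h_f/L) = √(9.81·0.288⁵·2.75/818) = 0.008084
ε/(3.7D) = 5.63×10^-4; √(3.17ν²L/(gD³h_f)) = 5.13×10^-5
Q = -0.965·0.008084·ln(6.144×10^-4) = 0.05769 m³/s
Check: V = 0.886 m/s, Re = 3.15×10^5, f = 0.02438, h_f = 2.77 m ≈ 2.75 m ✓

Q ≈ 0.0577 m³/s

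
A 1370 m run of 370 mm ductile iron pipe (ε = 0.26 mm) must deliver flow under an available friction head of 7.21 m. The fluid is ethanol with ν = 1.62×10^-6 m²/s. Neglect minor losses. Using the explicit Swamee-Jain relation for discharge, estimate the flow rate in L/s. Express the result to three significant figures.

Swamee-Jain (Type II): Q = -0.965·√(gD⁵h_f/L)·ln[ε/(3.7D) + √(3.17ν²L/(gD³h_f))]
√(gD⁵h_f/L) = √(9.81·0.370⁵·7.21/1370) = 0.01892
ε/(3.7D) = 1.90×10^-4; √(3.17ν²L/(gD³h_f)) = 5.64×10^-5
Q = -0.965·0.01892·ln(2.463×10^-4) = 0.1517 m³/s
Check: V = 1.41 m/s, Re = 3.22×10^5, f = 0.01933, h_f = 7.26 m ≈ 7.21 m ✓

Q ≈ 152 L/s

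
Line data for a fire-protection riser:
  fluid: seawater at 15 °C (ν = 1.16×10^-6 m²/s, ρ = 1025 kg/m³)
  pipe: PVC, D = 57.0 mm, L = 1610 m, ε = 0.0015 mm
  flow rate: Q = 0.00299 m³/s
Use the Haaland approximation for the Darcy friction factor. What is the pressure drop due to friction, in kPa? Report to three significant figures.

Δp ≈ 400 kPa

V = 4Q/(πD²) = 4·0.00299/(π·0.0570²) = 1.172 m/s
Re = VD/ν = 1.172·0.0570/1.16×10^-6 = 5.76×10^4 → turbulent
ε/D = 0.0015/57.0 = 2.63×10^-5
Haaland: f = 0.02014
h_f = f(L/D)V²/(2g) = 0.02014·(1610/0.0570)·1.172²/(2·9.81) = 39.81 m
Δp = ρg·h_f = 1025·9.81·39.81 = 400.3 kPa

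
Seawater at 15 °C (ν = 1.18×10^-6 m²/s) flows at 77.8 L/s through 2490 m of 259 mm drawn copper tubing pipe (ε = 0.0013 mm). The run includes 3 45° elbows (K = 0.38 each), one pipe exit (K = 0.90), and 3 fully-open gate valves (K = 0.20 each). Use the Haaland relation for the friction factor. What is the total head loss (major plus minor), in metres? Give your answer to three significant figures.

V = 4Q/(πD²) = 1.477 m/s; V²/2g = 0.1111 m
Re = 3.24×10^5, ε/D = 5.02×10^-6 → f = 0.01418 (Haaland)
Major: h_f = f(L/D)·V²/2g = 0.01418·9614·0.1111 = 15.15 m
Minor: ΣK = 2.64; h_m = ΣK·V²/2g = 0.2934 m
Total H_L = 15.15 + 0.2934 = 15.44 m

H_L ≈ 15.4 m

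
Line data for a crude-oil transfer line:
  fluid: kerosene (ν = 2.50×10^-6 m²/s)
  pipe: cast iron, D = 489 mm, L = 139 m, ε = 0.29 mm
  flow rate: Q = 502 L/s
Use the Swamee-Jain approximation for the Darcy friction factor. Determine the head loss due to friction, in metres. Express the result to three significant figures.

h_f ≈ 1.89 m

V = 4Q/(πD²) = 4·0.502/(π·0.489²) = 2.673 m/s
Re = VD/ν = 2.673·0.489/2.50×10^-6 = 5.23×10^5 → turbulent
ε/D = 0.29/489 = 5.93×10^-4
Swamee-Jain: f = 0.01830
h_f = f(L/D)V²/(2g) = 0.01830·(139/0.489)·2.673²/(2·9.81) = 1.894 m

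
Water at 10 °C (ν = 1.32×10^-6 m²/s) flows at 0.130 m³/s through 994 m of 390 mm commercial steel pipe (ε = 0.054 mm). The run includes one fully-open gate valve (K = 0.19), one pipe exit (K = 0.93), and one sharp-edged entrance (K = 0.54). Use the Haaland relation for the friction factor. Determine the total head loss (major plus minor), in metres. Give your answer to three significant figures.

V = 4Q/(πD²) = 1.088 m/s; V²/2g = 0.06036 m
Re = 3.22×10^5, ε/D = 1.38×10^-4 → f = 0.01543 (Haaland)
Major: h_f = f(L/D)·V²/2g = 0.01543·2549·0.06036 = 2.373 m
Minor: ΣK = 1.66; h_m = ΣK·V²/2g = 0.1002 m
Total H_L = 2.373 + 0.1002 = 2.473 m

H_L ≈ 2.47 m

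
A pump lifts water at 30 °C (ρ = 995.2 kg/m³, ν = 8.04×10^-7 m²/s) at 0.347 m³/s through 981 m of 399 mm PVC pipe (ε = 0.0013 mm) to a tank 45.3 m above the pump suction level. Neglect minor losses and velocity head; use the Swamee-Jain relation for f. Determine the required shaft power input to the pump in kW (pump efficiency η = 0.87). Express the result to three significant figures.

P_shaft ≈ 218 kW

V = 4Q/(πD²) = 2.775 m/s; Re = 1.38×10^6; ε/D = 3.26×10^-6; f = 0.01111
h_f = f(L/D)V²/2g = 10.72 m
Total head H = z + h_f = 45.3 + 10.72 = 56.02 m
P_hyd = ρgQH = 995.2·9.81·0.347·56.02 = 189.8 kW
P_shaft = P_hyd/η = 189.8/0.87 = 218.1 kW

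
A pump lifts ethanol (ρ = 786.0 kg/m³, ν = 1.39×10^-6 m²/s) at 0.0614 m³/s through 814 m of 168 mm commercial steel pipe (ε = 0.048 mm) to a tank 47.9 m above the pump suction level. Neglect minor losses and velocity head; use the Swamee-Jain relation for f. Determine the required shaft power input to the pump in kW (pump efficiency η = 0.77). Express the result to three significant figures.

P_shaft ≈ 49.0 kW

V = 4Q/(πD²) = 2.770 m/s; Re = 3.35×10^5; ε/D = 2.86×10^-4; f = 0.01679
h_f = f(L/D)V²/2g = 31.81 m
Total head H = z + h_f = 47.9 + 31.81 = 79.71 m
P_hyd = ρgQH = 786.0·9.81·0.0614·79.71 = 37.74 kW
P_shaft = P_hyd/η = 37.74/0.77 = 49.01 kW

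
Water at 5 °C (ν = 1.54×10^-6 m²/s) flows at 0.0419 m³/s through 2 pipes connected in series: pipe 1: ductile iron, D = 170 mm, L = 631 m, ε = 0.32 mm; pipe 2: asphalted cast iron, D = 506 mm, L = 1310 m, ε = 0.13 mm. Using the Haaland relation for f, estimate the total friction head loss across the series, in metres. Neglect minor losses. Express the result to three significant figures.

Pipe 1: V = 1.846 m/s, Re = 2.04×10^5, ε/D = 0.00188, f = 0.02390, h_1 = f(L/D)V²/2g = 15.41 m
Pipe 2: V = 0.2084 m/s, Re = 6.85×10^4, ε/D = 2.57×10^-4, f = 0.02026, h_2 = f(L/D)V²/2g = 0.1161 m
Series → Q common, losses add: H = Σh = 15.52 m

H ≈ 15.5 m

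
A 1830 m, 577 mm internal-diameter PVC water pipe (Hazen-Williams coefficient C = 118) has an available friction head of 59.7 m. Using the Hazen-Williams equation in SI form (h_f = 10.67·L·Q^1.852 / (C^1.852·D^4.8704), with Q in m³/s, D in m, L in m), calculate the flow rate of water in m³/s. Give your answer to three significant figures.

Rearranging: Q = [h_f·C^1.852·D^4.8704 / (10.67·L)]^(1/1.852)
Q = [59.7·118^1.852·0.577^4.8704 / (10.67·1830)]^0.540 = 1.219 m³/s

Q ≈ 1.22 m³/s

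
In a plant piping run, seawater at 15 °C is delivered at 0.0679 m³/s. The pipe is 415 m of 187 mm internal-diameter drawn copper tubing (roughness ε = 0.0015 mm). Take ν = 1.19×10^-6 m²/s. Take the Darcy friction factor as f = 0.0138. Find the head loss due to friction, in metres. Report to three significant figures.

h_f ≈ 9.54 m

V = 4Q/(πD²) = 4·0.0679/(π·0.187²) = 2.472 m/s
h_f = f(L/D)V²/(2g) = 0.01380·(415/0.187)·2.472²/(2·9.81) = 9.541 m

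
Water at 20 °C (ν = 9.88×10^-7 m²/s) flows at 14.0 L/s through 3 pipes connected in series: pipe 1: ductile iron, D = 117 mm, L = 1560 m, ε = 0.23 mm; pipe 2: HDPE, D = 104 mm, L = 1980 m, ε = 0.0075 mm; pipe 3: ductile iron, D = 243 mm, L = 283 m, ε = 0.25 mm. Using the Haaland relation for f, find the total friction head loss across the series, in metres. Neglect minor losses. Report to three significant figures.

Pipe 1: V = 1.302 m/s, Re = 1.54×10^5, ε/D = 0.00197, f = 0.02438, h_1 = f(L/D)V²/2g = 28.09 m
Pipe 2: V = 1.648 m/s, Re = 1.73×10^5, ε/D = 7.21×10^-5, f = 0.01638, h_2 = f(L/D)V²/2g = 43.18 m
Pipe 3: V = 0.3019 m/s, Re = 7.42×10^4, ε/D = 0.00103, f = 0.02271, h_3 = f(L/D)V²/2g = 0.1229 m
Series → Q common, losses add: H = Σh = 71.40 m

H ≈ 71.4 m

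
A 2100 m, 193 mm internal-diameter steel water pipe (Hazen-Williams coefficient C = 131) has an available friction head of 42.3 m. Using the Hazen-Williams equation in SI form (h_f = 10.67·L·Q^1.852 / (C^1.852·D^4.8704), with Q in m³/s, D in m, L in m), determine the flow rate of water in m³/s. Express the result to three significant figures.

Rearranging: Q = [h_f·C^1.852·D^4.8704 / (10.67·L)]^(1/1.852)
Q = [42.3·131^1.852·0.193^4.8704 / (10.67·2100)]^0.540 = 0.05855 m³/s

Q ≈ 0.0586 m³/s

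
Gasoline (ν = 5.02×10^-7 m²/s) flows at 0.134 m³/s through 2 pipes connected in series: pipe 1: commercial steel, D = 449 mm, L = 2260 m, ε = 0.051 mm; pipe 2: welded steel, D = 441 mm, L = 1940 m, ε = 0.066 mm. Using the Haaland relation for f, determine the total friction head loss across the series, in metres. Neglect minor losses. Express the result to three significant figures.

H ≈ 5.00 m

Pipe 1: V = 0.8463 m/s, Re = 7.57×10^5, ε/D = 1.14×10^-4, f = 0.01383, h_1 = f(L/D)V²/2g = 2.542 m
Pipe 2: V = 0.8773 m/s, Re = 7.71×10^5, ε/D = 1.50×10^-4, f = 0.01426, h_2 = f(L/D)V²/2g = 2.460 m
Series → Q common, losses add: H = Σh = 5.002 m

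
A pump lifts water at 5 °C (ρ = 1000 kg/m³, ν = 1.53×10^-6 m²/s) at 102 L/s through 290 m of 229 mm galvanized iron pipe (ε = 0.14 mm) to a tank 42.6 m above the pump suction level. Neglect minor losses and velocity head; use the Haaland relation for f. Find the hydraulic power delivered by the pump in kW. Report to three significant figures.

P_hyd ≈ 49.9 kW

V = 4Q/(πD²) = 2.477 m/s; Re = 3.71×10^5; ε/D = 6.11×10^-4; f = 0.01849
h_f = f(L/D)V²/2g = 7.318 m
Total head H = z + h_f = 42.6 + 7.318 = 49.92 m
P_hyd = ρgQH = 1000·9.81·0.102·49.92 = 49.95 kW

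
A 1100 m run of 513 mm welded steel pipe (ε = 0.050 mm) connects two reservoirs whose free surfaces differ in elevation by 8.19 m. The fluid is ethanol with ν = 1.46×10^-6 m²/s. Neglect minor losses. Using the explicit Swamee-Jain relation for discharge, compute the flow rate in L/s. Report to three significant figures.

Swamee-Jain (Type II): Q = -0.965·√(gD⁵h_f/L)·ln[ε/(3.7D) + √(3.17ν²L/(gD³h_f))]
√(gD⁵h_f/L) = √(9.81·0.513⁵·8.19/1100) = 0.05094
ε/(3.7D) = 2.63×10^-5; √(3.17ν²L/(gD³h_f)) = 2.62×10^-5
Q = -0.965·0.05094·ln(5.252×10^-5) = 0.4844 m³/s
Check: V = 2.34 m/s, Re = 8.24×10^5, f = 0.01370, h_f = 8.23 m ≈ 8.19 m ✓

Q ≈ 484 L/s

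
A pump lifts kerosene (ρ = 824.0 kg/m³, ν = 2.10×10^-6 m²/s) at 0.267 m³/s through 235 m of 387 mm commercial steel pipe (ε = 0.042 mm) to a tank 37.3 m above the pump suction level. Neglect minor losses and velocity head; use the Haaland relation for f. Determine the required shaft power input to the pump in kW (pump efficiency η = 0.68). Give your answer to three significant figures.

V = 4Q/(πD²) = 2.270 m/s; Re = 4.18×10^5; ε/D = 1.09×10^-4; f = 0.01466
h_f = f(L/D)V²/2g = 2.338 m
Total head H = z + h_f = 37.3 + 2.338 = 39.64 m
P_hyd = ρgQH = 824.0·9.81·0.267·39.64 = 85.55 kW
P_shaft = P_hyd/η = 85.55/0.68 = 125.8 kW

P_shaft ≈ 126 kW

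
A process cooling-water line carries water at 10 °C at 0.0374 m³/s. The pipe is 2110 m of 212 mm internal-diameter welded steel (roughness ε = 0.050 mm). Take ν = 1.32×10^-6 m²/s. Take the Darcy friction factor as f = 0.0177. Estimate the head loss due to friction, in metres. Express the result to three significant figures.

V = 4Q/(πD²) = 4·0.0374/(π·0.212²) = 1.060 m/s
h_f = f(L/D)V²/(2g) = 0.01770·(2110/0.212)·1.060²/(2·9.81) = 10.08 m

h_f ≈ 10.1 m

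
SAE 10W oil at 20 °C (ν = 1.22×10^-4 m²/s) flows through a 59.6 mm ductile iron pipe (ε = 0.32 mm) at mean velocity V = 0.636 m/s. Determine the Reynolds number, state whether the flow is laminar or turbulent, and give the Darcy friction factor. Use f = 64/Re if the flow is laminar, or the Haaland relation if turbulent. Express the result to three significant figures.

Re = VD/ν = 0.6360·0.0596/1.22×10^-4 = 311
Re < 2300 → laminar → f = 64/Re = 0.2060

Re ≈ 311; laminar; f = 64/Re ≈ 0.206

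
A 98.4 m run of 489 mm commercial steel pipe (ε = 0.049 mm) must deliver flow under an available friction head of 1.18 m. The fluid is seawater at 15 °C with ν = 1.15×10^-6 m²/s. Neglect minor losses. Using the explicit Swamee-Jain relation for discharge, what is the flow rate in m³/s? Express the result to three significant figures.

Q ≈ 0.555 m³/s

Swamee-Jain (Type II): Q = -0.965·√(gD⁵h_f/L)·ln[ε/(3.7D) + √(3.17ν²L/(gD³h_f))]
√(gD⁵h_f/L) = √(9.81·0.489⁵·1.18/98.4) = 0.05735
ε/(3.7D) = 2.71×10^-5; √(3.17ν²L/(gD³h_f)) = 1.75×10^-5
Q = -0.965·0.05735·ln(4.454×10^-5) = 0.5545 m³/s
Check: V = 2.95 m/s, Re = 1.26×10^6, f = 0.01327, h_f = 1.19 m ≈ 1.18 m ✓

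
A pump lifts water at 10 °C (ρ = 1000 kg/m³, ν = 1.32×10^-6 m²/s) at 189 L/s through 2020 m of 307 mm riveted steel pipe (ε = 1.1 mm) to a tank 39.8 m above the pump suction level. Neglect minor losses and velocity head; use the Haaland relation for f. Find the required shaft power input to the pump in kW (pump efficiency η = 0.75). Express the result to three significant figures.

P_shaft ≈ 248 kW

V = 4Q/(πD²) = 2.553 m/s; Re = 5.94×10^5; ε/D = 0.00358; f = 0.02776
h_f = f(L/D)V²/2g = 60.69 m
Total head H = z + h_f = 39.8 + 60.69 = 100.5 m
P_hyd = ρgQH = 1000·9.81·0.189·100.5 = 186.3 kW
P_shaft = P_hyd/η = 186.3/0.75 = 248.4 kW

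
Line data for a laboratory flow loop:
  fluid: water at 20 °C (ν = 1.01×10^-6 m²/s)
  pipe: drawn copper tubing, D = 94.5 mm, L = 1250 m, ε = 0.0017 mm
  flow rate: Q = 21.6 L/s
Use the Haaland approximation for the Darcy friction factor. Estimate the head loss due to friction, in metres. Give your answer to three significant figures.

V = 4Q/(πD²) = 4·0.0216/(π·0.0945²) = 3.080 m/s
Re = VD/ν = 3.080·0.0945/1.01×10^-6 = 2.88×10^5 → turbulent
ε/D = 0.0017/94.5 = 1.80×10^-5
Haaland: f = 0.01460
h_f = f(L/D)V²/(2g) = 0.01460·(1250/0.0945)·3.080²/(2·9.81) = 93.33 m

h_f ≈ 93.3 m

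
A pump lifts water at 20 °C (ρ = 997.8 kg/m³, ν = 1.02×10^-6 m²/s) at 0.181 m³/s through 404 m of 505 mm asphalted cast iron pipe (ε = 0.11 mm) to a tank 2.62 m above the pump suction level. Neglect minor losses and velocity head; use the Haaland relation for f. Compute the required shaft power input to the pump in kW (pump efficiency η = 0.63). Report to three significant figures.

P_shaft ≈ 8.83 kW

V = 4Q/(πD²) = 0.9037 m/s; Re = 4.47×10^5; ε/D = 2.18×10^-4; f = 0.01560
h_f = f(L/D)V²/2g = 0.5193 m
Total head H = z + h_f = 2.62 + 0.5193 = 3.139 m
P_hyd = ρgQH = 997.8·9.81·0.181·3.139 = 5.562 kW
P_shaft = P_hyd/η = 5.562/0.63 = 8.828 kW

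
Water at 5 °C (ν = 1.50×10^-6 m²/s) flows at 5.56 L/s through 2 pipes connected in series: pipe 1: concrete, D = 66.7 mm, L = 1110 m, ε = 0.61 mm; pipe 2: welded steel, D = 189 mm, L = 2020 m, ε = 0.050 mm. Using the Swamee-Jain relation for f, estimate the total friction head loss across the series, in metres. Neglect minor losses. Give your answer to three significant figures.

Pipe 1: V = 1.591 m/s, Re = 7.08×10^4, ε/D = 0.00915, f = 0.03798, h_1 = f(L/D)V²/2g = 81.58 m
Pipe 2: V = 0.1982 m/s, Re = 2.50×10^4, ε/D = 2.65×10^-4, f = 0.02516, h_2 = f(L/D)V²/2g = 0.5383 m
Series → Q common, losses add: H = Σh = 82.11 m

H ≈ 82.1 m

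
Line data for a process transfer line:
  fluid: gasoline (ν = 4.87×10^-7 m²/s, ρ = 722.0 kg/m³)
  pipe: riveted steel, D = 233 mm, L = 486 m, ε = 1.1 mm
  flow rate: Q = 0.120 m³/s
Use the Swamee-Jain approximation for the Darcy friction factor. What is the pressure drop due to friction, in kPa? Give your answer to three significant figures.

V = 4Q/(πD²) = 4·0.120/(π·0.233²) = 2.814 m/s
Re = VD/ν = 2.814·0.233/4.87×10^-7 = 1.35×10^6 → turbulent
ε/D = 1.1/233 = 0.00472
Swamee-Jain: f = 0.02997
h_f = f(L/D)V²/(2g) = 0.02997·(486/0.233)·2.814²/(2·9.81) = 25.24 m
Δp = ρg·h_f = 722.0·9.81·25.24 = 178.7 kPa

Δp ≈ 179 kPa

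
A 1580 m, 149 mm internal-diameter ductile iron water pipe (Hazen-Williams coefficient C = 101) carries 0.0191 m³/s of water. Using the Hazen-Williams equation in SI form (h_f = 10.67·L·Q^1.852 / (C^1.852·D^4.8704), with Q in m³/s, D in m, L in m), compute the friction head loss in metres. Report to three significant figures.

h_f = 10.67·1580·0.0191^1.852 / (101^1.852·0.149^4.8704) = 22.81 m

h_f ≈ 22.8 m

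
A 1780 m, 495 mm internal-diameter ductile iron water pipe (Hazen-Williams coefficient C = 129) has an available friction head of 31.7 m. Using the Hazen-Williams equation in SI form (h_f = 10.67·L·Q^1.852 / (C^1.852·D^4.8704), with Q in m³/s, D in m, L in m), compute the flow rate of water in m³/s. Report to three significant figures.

Q ≈ 0.642 m³/s

Rearranging: Q = [h_f·C^1.852·D^4.8704 / (10.67·L)]^(1/1.852)
Q = [31.7·129^1.852·0.495^4.8704 / (10.67·1780)]^0.540 = 0.6423 m³/s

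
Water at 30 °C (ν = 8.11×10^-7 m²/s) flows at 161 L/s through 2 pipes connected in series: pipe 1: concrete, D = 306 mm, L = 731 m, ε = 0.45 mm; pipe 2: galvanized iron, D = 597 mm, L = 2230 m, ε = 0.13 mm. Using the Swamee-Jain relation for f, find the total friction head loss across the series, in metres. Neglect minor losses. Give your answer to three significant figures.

H ≈ 13.8 m

Pipe 1: V = 2.189 m/s, Re = 8.26×10^5, ε/D = 0.00147, f = 0.02199, h_1 = f(L/D)V²/2g = 12.83 m
Pipe 2: V = 0.5752 m/s, Re = 4.23×10^5, ε/D = 2.18×10^-4, f = 0.01590, h_2 = f(L/D)V²/2g = 1.001 m
Series → Q common, losses add: H = Σh = 13.83 m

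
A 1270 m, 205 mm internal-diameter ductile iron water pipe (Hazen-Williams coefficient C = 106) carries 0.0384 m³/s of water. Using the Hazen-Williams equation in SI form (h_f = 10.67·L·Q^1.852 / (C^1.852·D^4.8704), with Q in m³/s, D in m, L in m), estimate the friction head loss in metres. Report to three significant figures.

h_f ≈ 12.9 m

h_f = 10.67·1270·0.0384^1.852 / (106^1.852·0.205^4.8704) = 12.92 m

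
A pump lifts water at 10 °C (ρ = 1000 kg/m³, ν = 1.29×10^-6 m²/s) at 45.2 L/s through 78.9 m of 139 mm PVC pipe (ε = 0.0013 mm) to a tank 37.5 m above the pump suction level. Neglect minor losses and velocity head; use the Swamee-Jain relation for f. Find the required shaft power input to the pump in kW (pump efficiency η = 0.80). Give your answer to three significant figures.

V = 4Q/(πD²) = 2.979 m/s; Re = 3.21×10^5; ε/D = 9.35×10^-6; f = 0.01431
h_f = f(L/D)V²/2g = 3.673 m
Total head H = z + h_f = 37.5 + 3.673 = 41.17 m
P_hyd = ρgQH = 1000·9.81·0.0452·41.17 = 18.26 kW
P_shaft = P_hyd/η = 18.26/0.80 = 22.82 kW

P_shaft ≈ 22.8 kW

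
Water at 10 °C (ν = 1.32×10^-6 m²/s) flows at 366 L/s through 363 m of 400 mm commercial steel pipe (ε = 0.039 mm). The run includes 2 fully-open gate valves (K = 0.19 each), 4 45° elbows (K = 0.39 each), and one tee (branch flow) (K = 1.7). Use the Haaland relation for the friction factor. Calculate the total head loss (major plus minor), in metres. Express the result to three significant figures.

V = 4Q/(πD²) = 2.913 m/s; V²/2g = 0.4324 m
Re = 8.83×10^5, ε/D = 9.75×10^-5 → f = 0.01343 (Haaland)
Major: h_f = f(L/D)·V²/2g = 0.01343·907.5·0.4324 = 5.270 m
Minor: ΣK = 3.64; h_m = ΣK·V²/2g = 1.574 m
Total H_L = 5.270 + 1.574 = 6.844 m

H_L ≈ 6.84 m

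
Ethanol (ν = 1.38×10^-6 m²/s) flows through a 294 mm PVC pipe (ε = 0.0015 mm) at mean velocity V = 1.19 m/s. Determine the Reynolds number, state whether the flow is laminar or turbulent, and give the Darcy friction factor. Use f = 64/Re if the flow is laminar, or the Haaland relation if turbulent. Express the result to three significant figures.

Re = VD/ν = 1.190·0.294/1.38×10^-6 = 2.54×10^5
Re > 4000 → turbulent; ε/D = 5.10×10^-6
Haaland: f = 0.01484

Re ≈ 2.54×10^5; turbulent; f ≈ 0.0148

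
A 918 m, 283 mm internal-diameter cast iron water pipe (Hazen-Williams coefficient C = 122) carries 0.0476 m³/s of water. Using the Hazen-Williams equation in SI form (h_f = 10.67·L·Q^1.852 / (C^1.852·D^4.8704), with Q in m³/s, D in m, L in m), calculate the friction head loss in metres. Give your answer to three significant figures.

h_f ≈ 2.23 m

h_f = 10.67·918·0.0476^1.852 / (122^1.852·0.283^4.8704) = 2.229 m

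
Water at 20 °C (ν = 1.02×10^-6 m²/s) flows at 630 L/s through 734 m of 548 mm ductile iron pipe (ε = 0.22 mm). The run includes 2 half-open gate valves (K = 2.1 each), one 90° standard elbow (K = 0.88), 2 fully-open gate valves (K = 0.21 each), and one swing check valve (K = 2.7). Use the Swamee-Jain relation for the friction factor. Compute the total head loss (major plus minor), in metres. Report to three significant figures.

H_L ≈ 11.0 m

V = 4Q/(πD²) = 2.671 m/s; V²/2g = 0.3636 m
Re = 1.44×10^6, ε/D = 4.01×10^-4 → f = 0.01641 (Swamee-Jain)
Major: h_f = f(L/D)·V²/2g = 0.01641·1339·0.3636 = 7.993 m
Minor: ΣK = 8.20; h_m = ΣK·V²/2g = 2.982 m
Total H_L = 7.993 + 2.982 = 10.98 m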